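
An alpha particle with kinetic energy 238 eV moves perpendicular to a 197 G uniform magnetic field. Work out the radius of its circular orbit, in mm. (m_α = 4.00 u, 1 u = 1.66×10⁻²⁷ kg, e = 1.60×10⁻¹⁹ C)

r ≈ 113 mm

Convert the energy: K = 238 eV = 3.81×10^-17 J.
v = √(2K/m) = √(2·3.81×10^-17/6.64×10^-27) = 1.07×10^5 m/s.
r = mv/(qB) = (6.64×10^-27)(1.07×10^5) / [(2×1.60×10^-19)(0.0197)] = 0.113 m.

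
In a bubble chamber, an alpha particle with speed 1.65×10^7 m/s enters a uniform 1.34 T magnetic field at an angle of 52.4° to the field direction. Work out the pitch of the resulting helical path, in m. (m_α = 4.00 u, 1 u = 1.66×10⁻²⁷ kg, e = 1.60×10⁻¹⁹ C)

The velocity component along B is v∥ = v cos52.4° = 1.01×10^7 m/s.
The cyclotron period T = 2πm/(qB) = 9.73×10^-8 s is set by m, q, B alone.
Pitch = v∥·T = (1.01×10^7)(9.73×10^-8) = 0.980 m.

pitch ≈ 0.980 m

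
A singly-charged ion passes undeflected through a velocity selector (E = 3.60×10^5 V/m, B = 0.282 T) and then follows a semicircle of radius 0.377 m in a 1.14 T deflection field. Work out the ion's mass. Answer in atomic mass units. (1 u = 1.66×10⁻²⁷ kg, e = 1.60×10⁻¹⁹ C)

m ≈ 32.4 u

v = E/B₁ = 1.28×10^6 m/s.
From r = mv/(qB₂), m = qB₂r/v = (1×1.60×10^-19)(1.14)(0.377) / (1.28×10^6) = 5.39×10^-26 kg.
In atomic mass units: m = 5.39×10^-26 / 1.66×10^-27 = 32.4 u.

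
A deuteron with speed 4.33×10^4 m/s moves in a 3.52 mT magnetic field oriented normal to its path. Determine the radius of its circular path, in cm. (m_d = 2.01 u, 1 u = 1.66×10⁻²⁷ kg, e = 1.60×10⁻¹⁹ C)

r ≈ 25.7 cm

The magnetic force provides the centripetal force: qvB = mv²/r, so r = mv/(qB).
r = (3.34×10^-27 kg)(4.33×10^4 m/s) / [(1×1.60×10^-19 C)(3.52×10^-3 T)] = 0.257 m.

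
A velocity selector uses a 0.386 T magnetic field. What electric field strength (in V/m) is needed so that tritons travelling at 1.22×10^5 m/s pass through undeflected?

E ≈ 4.71×10^4 V/m

qE = qvB ⇒ E = vB = (1.22×10^5)(0.386) = 4.71×10^4 V/m.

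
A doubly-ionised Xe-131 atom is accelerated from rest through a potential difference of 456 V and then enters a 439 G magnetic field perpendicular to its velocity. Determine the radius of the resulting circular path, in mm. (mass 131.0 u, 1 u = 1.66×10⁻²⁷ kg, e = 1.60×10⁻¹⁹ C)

The kinetic energy gained is K = qV = (2×1.60×10^-19)(456) = 1.46×10^-16 J.
v = √(2K/m) = 3.66×10^4 m/s.
r = mv/(qB) = (2.17×10^-25)(3.66×10^4) / [(2×1.60×10^-19)(0.0439)] = 0.567 m.

r ≈ 567 mm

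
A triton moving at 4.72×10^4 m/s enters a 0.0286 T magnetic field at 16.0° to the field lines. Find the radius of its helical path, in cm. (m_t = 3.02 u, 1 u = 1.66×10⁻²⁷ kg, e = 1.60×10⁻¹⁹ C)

Only the perpendicular component v⊥ = v sin16.0° = 1.30×10^4 m/s is bent by the field.
r = m v⊥ /(qB) = (5.01×10^-27)(1.30×10^4) / [(1×1.60×10^-19)(0.0286)] = 0.0143 m.

r ≈ 1.43 cm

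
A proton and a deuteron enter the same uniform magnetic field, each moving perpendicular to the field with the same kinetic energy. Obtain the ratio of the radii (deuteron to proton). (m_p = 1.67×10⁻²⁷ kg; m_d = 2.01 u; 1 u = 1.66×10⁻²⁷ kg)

ratio ≈ 1.41

r = √(2mK)/(qB) ⇒ at equal K, r ∝ √m/q.
r_{deuteron}/r_{proton} = 1.41.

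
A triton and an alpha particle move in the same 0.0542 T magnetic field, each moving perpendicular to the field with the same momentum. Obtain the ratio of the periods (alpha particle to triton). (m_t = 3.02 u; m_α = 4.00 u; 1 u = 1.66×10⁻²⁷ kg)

ratio ≈ 0.662

T = 2πm/(qB) is independent of speed, so T₂/T₁ = (m₂/q₂)/(m₁/q₁).
T_{alpha particle}/T_{triton} = (6.64×10^-27/2e) / (5.01×10^-27/1e) = 0.662.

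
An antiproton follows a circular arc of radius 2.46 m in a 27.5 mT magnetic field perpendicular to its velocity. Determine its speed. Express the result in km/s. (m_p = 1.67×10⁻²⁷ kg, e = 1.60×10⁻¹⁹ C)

From qvB = mv²/r, v = qBr/m.
v = (1×1.60×10^-19)(0.0275)(2.46) / (1.67×10^-27) = 6.48×10^6 m/s.

v ≈ 6480 km/s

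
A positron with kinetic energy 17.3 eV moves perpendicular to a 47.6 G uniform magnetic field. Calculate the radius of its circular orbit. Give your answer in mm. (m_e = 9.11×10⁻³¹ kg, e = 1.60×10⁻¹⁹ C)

r ≈ 2.95 mm

Convert the energy: K = 17.3 eV = 2.77×10^-18 J.
v = √(2K/m) = √(2·2.77×10^-18/9.11×10^-31) = 2.47×10^6 m/s.
r = mv/(qB) = (9.11×10^-31)(2.47×10^6) / [(1×1.60×10^-19)(4.76×10^-3)] = 2.95×10^-3 m.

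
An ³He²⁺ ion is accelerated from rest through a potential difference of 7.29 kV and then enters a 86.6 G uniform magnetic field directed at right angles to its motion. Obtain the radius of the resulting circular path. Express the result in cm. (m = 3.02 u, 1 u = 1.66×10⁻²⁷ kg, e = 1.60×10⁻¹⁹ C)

r ≈ 175 cm

The kinetic energy gained is K = qV = (2×1.60×10^-19)(7290) = 2.33×10^-15 J.
v = √(2K/m) = 9.65×10^5 m/s.
r = mv/(qB) = (5.01×10^-27)(9.65×10^5) / [(2×1.60×10^-19)(8.66×10^-3)] = 1.75 m.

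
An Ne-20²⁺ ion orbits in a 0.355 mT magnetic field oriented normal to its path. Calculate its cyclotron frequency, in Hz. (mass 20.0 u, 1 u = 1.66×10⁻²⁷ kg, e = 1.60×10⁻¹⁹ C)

f ≈ 545 Hz

f = qB/(2πm) = (2×1.60×10^-19)(3.55×10^-4) / [2π(3.32×10^-26)] = 545 Hz.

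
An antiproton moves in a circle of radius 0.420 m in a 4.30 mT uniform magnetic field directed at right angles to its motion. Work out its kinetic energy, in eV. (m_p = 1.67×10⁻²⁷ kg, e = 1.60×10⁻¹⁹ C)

v = qBr/m = (1×1.60×10^-19)(4.30×10^-3)(0.420) / (1.67×10^-27) = 1.73×10^5 m/s.
K = ½mv² = 0.5·(1.67×10^-27)·(1.73×10^5)² = 2.50×10^-17 J = 156 eV.

K ≈ 156 eV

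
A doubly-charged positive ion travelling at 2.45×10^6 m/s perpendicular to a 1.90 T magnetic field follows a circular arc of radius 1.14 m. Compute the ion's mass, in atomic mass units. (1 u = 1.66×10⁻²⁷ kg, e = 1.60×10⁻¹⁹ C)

qvB = mv²/r ⇒ m = qBr/v.
m = (2×1.60×10^-19)(1.90)(1.14) / (2.45×10^6) = 2.83×10^-25 kg = 170 u.

m ≈ 170 u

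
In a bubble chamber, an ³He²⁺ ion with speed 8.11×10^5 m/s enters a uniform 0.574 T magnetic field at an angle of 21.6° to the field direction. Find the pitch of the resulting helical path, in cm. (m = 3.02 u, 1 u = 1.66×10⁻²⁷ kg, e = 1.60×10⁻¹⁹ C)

The velocity component along B is v∥ = v cos21.6° = 7.54×10^5 m/s.
The cyclotron period T = 2πm/(qB) = 1.71×10^-7 s is set by m, q, B alone.
Pitch = v∥·T = (7.54×10^5)(1.71×10^-7) = 0.129 m.

pitch ≈ 12.9 cm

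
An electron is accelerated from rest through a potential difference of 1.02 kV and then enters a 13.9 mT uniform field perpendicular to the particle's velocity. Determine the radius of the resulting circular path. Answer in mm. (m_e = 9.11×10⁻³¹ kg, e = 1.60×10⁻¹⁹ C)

The kinetic energy gained is K = qV = (1×1.60×10^-19)(1020) = 1.63×10^-16 J.
v = √(2K/m) = 1.89×10^7 m/s.
r = mv/(qB) = (9.11×10^-31)(1.89×10^7) / [(1×1.60×10^-19)(0.0139)] = 7.75×10^-3 m.

r ≈ 7.75 mm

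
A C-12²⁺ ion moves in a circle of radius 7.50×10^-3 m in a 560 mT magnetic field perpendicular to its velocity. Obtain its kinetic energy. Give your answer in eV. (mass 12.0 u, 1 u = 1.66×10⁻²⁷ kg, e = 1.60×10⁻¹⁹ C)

v = qBr/m = (2×1.60×10^-19)(0.560)(7.50×10^-3) / (1.99×10^-26) = 6.75×10^4 m/s.
K = ½mv² = 0.5·(1.99×10^-26)·(6.75×10^4)² = 4.53×10^-17 J = 283 eV.

K ≈ 283 eV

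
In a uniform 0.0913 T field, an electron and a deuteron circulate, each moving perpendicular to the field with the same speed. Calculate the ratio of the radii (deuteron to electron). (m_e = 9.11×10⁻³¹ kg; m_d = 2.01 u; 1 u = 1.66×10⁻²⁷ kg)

ratio ≈ 3660

r = mv/(qB) ⇒ at equal v, r ∝ m/q.
r_{deuteron}/r_{electron} = 3660.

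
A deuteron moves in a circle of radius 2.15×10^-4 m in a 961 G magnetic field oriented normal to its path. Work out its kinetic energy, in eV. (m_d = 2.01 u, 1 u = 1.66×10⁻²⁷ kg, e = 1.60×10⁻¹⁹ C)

K ≈ 0.0102 eV

v = qBr/m = (1×1.60×10^-19)(0.0961)(2.15×10^-4) / (3.34×10^-27) = 991 m/s.
K = ½mv² = 0.5·(3.34×10^-27)·(991)² = 1.64×10^-21 J = 0.0102 eV.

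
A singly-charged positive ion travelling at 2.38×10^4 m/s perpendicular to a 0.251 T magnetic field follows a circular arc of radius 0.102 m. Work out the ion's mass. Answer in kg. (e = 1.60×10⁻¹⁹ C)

m ≈ 1.72×10^-25 kg

qvB = mv²/r ⇒ m = qBr/v.
m = (1×1.60×10^-19)(0.251)(0.102) / (2.38×10^4) = 1.72×10^-25 kg.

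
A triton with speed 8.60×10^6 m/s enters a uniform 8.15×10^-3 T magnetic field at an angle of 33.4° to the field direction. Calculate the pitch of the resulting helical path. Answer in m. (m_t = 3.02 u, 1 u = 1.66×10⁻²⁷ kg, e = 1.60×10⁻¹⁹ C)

The velocity component along B is v∥ = v cos33.4° = 7.18×10^6 m/s.
The cyclotron period T = 2πm/(qB) = 2.42×10^-5 s is set by m, q, B alone.
Pitch = v∥·T = (7.18×10^6)(2.42×10^-5) = 173 m.

pitch ≈ 173 m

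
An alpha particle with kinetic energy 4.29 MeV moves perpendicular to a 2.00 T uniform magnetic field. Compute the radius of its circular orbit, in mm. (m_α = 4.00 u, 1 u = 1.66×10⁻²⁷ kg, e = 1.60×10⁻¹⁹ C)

r ≈ 149 mm

Convert the energy: K = 4.29 MeV = 6.86×10^-13 J.
v = √(2K/m) = √(2·6.86×10^-13/6.64×10^-27) = 1.44×10^7 m/s.
r = mv/(qB) = (6.64×10^-27)(1.44×10^7) / [(2×1.60×10^-19)(2.00)] = 0.149 m.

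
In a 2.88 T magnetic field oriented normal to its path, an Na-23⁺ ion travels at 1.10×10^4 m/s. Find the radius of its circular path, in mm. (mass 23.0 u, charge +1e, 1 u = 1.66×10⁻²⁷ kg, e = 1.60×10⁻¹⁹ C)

r ≈ 0.911 mm

The magnetic force provides the centripetal force: qvB = mv²/r, so r = mv/(qB).
r = (3.82×10^-26 kg)(1.10×10^4 m/s) / [(1×1.60×10^-19 C)(2.88 T)] = 9.11×10^-4 m.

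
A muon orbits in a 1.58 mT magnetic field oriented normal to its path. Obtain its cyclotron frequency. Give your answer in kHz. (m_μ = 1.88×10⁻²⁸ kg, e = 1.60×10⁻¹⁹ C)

f = qB/(2πm) = (1×1.60×10^-19)(1.58×10^-3) / [2π(1.88×10^-28)] = 2.14×10^5 Hz.

f ≈ 214 kHz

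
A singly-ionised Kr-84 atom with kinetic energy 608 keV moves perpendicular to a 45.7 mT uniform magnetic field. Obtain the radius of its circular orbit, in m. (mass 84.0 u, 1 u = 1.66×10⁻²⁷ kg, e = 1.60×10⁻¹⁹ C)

Convert the energy: K = 608 keV = 9.73×10^-14 J.
v = √(2K/m) = √(2·9.73×10^-14/1.39×10^-25) = 1.18×10^6 m/s.
r = mv/(qB) = (1.39×10^-25)(1.18×10^6) / [(1×1.60×10^-19)(0.0457)] = 22.5 m.

r ≈ 22.5 m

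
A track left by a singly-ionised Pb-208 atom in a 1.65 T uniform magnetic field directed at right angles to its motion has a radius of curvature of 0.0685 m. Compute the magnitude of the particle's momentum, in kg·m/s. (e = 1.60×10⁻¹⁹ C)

Since qvB = mv²/r, the momentum p = mv = qBr.
p = (1×1.60×10^-19)(1.65)(0.0685) = 1.81×10^-20 kg·m/s.

p ≈ 1.81×10^-20 kg·m/s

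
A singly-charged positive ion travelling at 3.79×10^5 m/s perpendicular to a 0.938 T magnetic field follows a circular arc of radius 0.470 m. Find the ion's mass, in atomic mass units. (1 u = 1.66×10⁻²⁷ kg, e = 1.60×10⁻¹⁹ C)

m ≈ 112 u

qvB = mv²/r ⇒ m = qBr/v.
m = (1×1.60×10^-19)(0.938)(0.470) / (3.79×10^5) = 1.86×10^-25 kg = 112 u.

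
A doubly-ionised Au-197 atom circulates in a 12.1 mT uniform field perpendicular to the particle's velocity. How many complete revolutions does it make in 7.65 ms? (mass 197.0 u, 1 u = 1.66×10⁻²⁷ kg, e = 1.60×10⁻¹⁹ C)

N = 14

T = 2πm/(qB) = 2π(3.2702×10^-25) / [(2×1.60×10^-19)(0.0121)] = 5.3066×10^-4 s.
N = t/T = 7.65×10^-3 / 5.3066×10^-4 ≈ 14.42, so 14 complete revolutions.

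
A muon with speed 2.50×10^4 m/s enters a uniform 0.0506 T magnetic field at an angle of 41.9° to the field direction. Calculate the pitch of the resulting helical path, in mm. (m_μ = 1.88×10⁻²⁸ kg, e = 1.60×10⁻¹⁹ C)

pitch ≈ 2.71 mm

The velocity component along B is v∥ = v cos41.9° = 1.86×10^4 m/s.
The cyclotron period T = 2πm/(qB) = 1.46×10^-7 s is set by m, q, B alone.
Pitch = v∥·T = (1.86×10^4)(1.46×10^-7) = 2.71×10^-3 m.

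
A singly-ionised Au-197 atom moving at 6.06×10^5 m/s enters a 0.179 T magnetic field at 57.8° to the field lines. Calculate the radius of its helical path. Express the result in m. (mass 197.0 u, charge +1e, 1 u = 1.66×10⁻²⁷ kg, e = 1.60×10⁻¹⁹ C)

r ≈ 5.86 m

Only the perpendicular component v⊥ = v sin57.8° = 5.13×10^5 m/s is bent by the field.
r = m v⊥ /(qB) = (3.27×10^-25)(5.13×10^5) / [(1×1.60×10^-19)(0.179)] = 5.86 m.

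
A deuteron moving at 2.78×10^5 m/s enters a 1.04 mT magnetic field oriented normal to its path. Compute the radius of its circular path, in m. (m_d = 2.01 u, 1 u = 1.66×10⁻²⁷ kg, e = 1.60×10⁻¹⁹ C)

The magnetic force provides the centripetal force: qvB = mv²/r, so r = mv/(qB).
r = (3.34×10^-27 kg)(2.78×10^5 m/s) / [(1×1.60×10^-19 C)(1.04×10^-3 T)] = 5.57 m.

r ≈ 5.57 m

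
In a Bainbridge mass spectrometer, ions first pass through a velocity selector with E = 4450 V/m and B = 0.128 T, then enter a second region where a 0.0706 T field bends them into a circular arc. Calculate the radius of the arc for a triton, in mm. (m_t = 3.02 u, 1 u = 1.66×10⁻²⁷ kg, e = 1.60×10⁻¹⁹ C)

The selector passes v = E/B = 4450/0.128 = 3.48×10^4 m/s.
In the deflection region, r = mv/(qB₂) = (5.01×10^-27)(3.48×10^4) / [(1×1.60×10^-19)(0.0706)] = 0.0154 m.

r ≈ 15.4 mm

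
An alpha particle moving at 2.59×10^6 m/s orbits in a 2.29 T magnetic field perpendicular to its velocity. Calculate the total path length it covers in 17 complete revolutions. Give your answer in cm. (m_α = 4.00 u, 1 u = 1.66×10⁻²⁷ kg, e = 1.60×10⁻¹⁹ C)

r = mv/(qB) = 0.0235 m, so one revolution covers 2πr = 0.147 m.
In 17 revolutions: L = 17·2πr = 2.51 m.

L ≈ 251 cm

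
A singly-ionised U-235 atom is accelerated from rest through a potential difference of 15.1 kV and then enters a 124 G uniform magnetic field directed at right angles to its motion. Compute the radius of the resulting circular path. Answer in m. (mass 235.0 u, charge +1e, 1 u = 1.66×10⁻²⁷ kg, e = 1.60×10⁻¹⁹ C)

The kinetic energy gained is K = qV = (1×1.60×10^-19)(1.51×10^4) = 2.42×10^-15 J.
v = √(2K/m) = 1.11×10^5 m/s.
r = mv/(qB) = (3.90×10^-25)(1.11×10^5) / [(1×1.60×10^-19)(0.0124)] = 21.9 m.

r ≈ 21.9 m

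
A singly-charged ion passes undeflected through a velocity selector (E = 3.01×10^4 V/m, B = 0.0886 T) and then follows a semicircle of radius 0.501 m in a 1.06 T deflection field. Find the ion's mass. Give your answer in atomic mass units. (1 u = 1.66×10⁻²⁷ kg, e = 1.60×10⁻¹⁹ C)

m ≈ 151 u

v = E/B₁ = 3.40×10^5 m/s.
From r = mv/(qB₂), m = qB₂r/v = (1×1.60×10^-19)(1.06)(0.501) / (3.40×10^5) = 2.50×10^-25 kg.
In atomic mass units: m = 2.50×10^-25 / 1.66×10^-27 = 151 u.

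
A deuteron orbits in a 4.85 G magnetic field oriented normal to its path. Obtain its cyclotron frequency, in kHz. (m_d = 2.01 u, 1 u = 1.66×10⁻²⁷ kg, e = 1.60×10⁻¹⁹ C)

f ≈ 3.70 kHz

f = qB/(2πm) = (1×1.60×10^-19)(4.85×10^-4) / [2π(3.34×10^-27)] = 3700 Hz.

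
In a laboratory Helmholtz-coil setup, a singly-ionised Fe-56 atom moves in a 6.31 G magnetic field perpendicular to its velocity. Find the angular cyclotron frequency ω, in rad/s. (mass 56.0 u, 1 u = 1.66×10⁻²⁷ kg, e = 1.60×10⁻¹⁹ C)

ω ≈ 1090 rad/s

ω = qB/m = (1×1.60×10^-19)(6.31×10^-4) / (9.30×10^-26) = 1090 rad/s.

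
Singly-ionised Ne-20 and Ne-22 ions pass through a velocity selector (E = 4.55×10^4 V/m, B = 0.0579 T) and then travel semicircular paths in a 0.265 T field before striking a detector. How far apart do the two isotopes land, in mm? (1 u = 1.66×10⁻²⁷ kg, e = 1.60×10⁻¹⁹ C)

Both emerge at v = E/B₁ = 7.86×10^5 m/s.
r = mv/(qB₂), so r₁ = 0.6153 m and r₂ = 0.6769 m, giving Δr = 0.0615 m.
After a semicircle each ion lands a diameter 2r from the entry slit, so the separation is 2Δr = 0.123 m.

Δd ≈ 123 mm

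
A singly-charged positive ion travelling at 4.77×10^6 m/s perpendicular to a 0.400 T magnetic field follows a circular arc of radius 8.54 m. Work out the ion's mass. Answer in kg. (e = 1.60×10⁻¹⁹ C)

m ≈ 1.15×10^-25 kg

qvB = mv²/r ⇒ m = qBr/v.
m = (1×1.60×10^-19)(0.400)(8.54) / (4.77×10^6) = 1.15×10^-25 kg.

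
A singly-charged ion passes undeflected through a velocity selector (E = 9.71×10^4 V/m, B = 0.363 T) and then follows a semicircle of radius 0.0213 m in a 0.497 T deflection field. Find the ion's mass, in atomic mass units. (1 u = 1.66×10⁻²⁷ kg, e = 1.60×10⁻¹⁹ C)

m ≈ 3.81 u

v = E/B₁ = 2.67×10^5 m/s.
From r = mv/(qB₂), m = qB₂r/v = (1×1.60×10^-19)(0.497)(0.0213) / (2.67×10^5) = 6.33×10^-27 kg.
In atomic mass units: m = 6.33×10^-27 / 1.66×10^-27 = 3.81 u.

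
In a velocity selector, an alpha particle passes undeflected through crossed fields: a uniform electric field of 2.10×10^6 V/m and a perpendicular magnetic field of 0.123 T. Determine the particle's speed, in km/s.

For zero net force, qE = qvB, so v = E/B.
v = (2.10×10^6) / (0.123) = 1.71×10^7 m/s.

v ≈ 17100 km/s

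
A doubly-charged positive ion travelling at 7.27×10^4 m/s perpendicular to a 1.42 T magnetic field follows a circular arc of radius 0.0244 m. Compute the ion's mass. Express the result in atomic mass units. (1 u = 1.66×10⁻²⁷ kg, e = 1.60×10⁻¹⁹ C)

qvB = mv²/r ⇒ m = qBr/v.
m = (2×1.60×10^-19)(1.42)(0.0244) / (7.27×10^4) = 1.53×10^-25 kg = 91.9 u.

m ≈ 91.9 u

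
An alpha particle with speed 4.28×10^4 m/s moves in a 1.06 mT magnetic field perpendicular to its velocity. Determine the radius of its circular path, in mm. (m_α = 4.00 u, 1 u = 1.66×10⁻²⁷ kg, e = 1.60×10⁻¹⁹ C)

The magnetic force provides the centripetal force: qvB = mv²/r, so r = mv/(qB).
r = (6.64×10^-27 kg)(4.28×10^4 m/s) / [(2×1.60×10^-19 C)(1.06×10^-3 T)] = 0.838 m.

r ≈ 838 mm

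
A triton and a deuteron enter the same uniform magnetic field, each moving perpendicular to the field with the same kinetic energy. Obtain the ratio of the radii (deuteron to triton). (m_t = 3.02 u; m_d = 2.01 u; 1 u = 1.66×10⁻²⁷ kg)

r = √(2mK)/(qB) ⇒ at equal K, r ∝ √m/q.
r_{deuteron}/r_{triton} = 0.816.

ratio ≈ 0.816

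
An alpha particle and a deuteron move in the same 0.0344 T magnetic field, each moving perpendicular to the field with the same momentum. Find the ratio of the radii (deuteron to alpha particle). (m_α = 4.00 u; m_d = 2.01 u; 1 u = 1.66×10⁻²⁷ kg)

r = p/(qB) ⇒ at equal p, r ∝ 1/q.
r_{deuteron}/r_{alpha particle} = 2.00.

ratio ≈ 2.00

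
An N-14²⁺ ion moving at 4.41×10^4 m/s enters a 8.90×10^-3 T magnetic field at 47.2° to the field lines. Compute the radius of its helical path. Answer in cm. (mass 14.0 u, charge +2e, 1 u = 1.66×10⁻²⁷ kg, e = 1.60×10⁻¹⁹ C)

Only the perpendicular component v⊥ = v sin47.2° = 3.24×10^4 m/s is bent by the field.
r = m v⊥ /(qB) = (2.32×10^-26)(3.24×10^4) / [(2×1.60×10^-19)(8.90×10^-3)] = 0.264 m.

r ≈ 26.4 cm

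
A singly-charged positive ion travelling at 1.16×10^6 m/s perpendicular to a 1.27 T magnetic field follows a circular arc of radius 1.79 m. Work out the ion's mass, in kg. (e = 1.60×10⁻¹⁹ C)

qvB = mv²/r ⇒ m = qBr/v.
m = (1×1.60×10^-19)(1.27)(1.79) / (1.16×10^6) = 3.14×10^-25 kg.

m ≈ 3.14×10^-25 kg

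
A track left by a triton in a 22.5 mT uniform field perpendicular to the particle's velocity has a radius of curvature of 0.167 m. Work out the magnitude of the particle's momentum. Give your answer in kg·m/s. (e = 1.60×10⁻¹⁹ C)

Since qvB = mv²/r, the momentum p = mv = qBr.
p = (1×1.60×10^-19)(0.0225)(0.167) = 6.01×10^-22 kg·m/s.

p ≈ 6.01×10^-22 kg·m/s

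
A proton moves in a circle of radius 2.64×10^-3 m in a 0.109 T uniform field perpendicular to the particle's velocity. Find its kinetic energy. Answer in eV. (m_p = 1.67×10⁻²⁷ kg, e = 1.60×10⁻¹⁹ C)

v = qBr/m = (1×1.60×10^-19)(0.109)(2.64×10^-3) / (1.67×10^-27) = 2.76×10^4 m/s.
K = ½mv² = 0.5·(1.67×10^-27)·(2.76×10^4)² = 6.35×10^-19 J = 3.97 eV.

K ≈ 3.97 eV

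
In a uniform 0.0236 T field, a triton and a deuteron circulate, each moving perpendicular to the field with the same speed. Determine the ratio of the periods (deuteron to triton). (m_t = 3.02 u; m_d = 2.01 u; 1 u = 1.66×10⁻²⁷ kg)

ratio ≈ 0.666

T = 2πm/(qB) is independent of speed, so T₂/T₁ = (m₂/q₂)/(m₁/q₁).
T_{deuteron}/T_{triton} = (3.34×10^-27/1e) / (5.01×10^-27/1e) = 0.666.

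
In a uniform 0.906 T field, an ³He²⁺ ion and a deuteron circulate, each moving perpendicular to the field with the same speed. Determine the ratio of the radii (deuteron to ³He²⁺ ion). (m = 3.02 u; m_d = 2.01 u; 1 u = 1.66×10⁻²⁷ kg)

ratio ≈ 1.33

r = mv/(qB) ⇒ at equal v, r ∝ m/q.
r_{deuteron}/r_{³He²⁺ ion} = 1.33.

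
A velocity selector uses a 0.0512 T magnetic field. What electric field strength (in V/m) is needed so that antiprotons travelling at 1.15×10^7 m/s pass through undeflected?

qE = qvB ⇒ E = vB = (1.15×10^7)(0.0512) = 5.89×10^5 V/m.

E ≈ 5.89×10^5 V/m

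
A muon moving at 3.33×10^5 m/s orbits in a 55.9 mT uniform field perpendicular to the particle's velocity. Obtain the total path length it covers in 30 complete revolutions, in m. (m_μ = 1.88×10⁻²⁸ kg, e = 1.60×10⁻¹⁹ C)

r = mv/(qB) = 7.00×10^-3 m, so one revolution covers 2πr = 0.0440 m.
In 30 revolutions: L = 30·2πr = 1.32 m.

L ≈ 1.32 m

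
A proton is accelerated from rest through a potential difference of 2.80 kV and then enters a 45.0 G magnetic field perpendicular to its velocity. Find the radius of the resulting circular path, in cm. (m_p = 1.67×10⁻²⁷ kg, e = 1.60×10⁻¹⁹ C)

r ≈ 170 cm

The kinetic energy gained is K = qV = (1×1.60×10^-19)(2800) = 4.48×10^-16 J.
v = √(2K/m) = 7.32×10^5 m/s.
r = mv/(qB) = (1.67×10^-27)(7.32×10^5) / [(1×1.60×10^-19)(4.50×10^-3)] = 1.70 m.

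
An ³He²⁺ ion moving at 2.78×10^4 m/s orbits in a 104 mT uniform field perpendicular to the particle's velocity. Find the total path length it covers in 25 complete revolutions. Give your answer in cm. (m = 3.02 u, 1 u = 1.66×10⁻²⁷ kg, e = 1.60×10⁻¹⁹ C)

L ≈ 65.8 cm

r = mv/(qB) = 4.19×10^-3 m, so one revolution covers 2πr = 0.0263 m.
In 25 revolutions: L = 25·2πr = 0.658 m.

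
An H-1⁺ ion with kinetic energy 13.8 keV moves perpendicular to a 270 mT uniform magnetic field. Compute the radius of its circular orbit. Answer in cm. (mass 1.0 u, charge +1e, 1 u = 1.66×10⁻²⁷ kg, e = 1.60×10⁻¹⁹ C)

Convert the energy: K = 13.8 keV = 2.21×10^-15 J.
v = √(2K/m) = √(2·2.21×10^-15/1.66×10^-27) = 1.63×10^6 m/s.
r = mv/(qB) = (1.66×10^-27)(1.63×10^6) / [(1×1.60×10^-19)(0.270)] = 0.0627 m.

r ≈ 6.27 cm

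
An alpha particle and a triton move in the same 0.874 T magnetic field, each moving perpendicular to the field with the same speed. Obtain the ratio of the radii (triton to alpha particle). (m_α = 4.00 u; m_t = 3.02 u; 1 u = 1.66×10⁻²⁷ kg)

r = mv/(qB) ⇒ at equal v, r ∝ m/q.
r_{triton}/r_{alpha particle} = 1.51.

ratio ≈ 1.51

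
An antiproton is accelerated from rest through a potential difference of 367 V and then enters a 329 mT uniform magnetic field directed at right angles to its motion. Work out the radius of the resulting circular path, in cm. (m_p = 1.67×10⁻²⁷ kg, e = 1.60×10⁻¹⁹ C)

The kinetic energy gained is K = qV = (1×1.60×10^-19)(367) = 5.87×10^-17 J.
v = √(2K/m) = 2.65×10^5 m/s.
r = mv/(qB) = (1.67×10^-27)(2.65×10^5) / [(1×1.60×10^-19)(0.329)] = 8.41×10^-3 m.

r ≈ 0.841 cm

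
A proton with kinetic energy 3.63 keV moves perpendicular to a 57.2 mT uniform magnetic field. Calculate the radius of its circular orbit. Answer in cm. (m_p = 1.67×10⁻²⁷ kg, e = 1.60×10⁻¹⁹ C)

Convert the energy: K = 3.63 keV = 5.81×10^-16 J.
v = √(2K/m) = √(2·5.81×10^-16/1.67×10^-27) = 8.34×10^5 m/s.
r = mv/(qB) = (1.67×10^-27)(8.34×10^5) / [(1×1.60×10^-19)(0.0572)] = 0.152 m.

r ≈ 15.2 cm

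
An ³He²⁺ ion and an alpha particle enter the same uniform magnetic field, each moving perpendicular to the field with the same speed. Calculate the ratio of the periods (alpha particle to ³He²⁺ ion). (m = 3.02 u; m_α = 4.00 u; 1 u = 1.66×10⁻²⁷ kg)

ratio ≈ 1.32

T = 2πm/(qB) is independent of speed, so T₂/T₁ = (m₂/q₂)/(m₁/q₁).
T_{alpha particle}/T_{³He²⁺ ion} = (6.64×10^-27/2e) / (5.01×10^-27/2e) = 1.32.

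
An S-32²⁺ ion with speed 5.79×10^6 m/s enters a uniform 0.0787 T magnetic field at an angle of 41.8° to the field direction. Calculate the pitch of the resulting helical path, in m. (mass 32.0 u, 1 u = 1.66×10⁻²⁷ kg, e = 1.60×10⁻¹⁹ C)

The velocity component along B is v∥ = v cos41.8° = 4.32×10^6 m/s.
The cyclotron period T = 2πm/(qB) = 1.33×10^-5 s is set by m, q, B alone.
Pitch = v∥·T = (4.32×10^6)(1.33×10^-5) = 57.2 m.

pitch ≈ 57.2 m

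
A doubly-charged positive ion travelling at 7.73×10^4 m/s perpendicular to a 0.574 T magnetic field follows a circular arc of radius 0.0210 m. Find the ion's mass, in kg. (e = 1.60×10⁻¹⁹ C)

m ≈ 4.99×10^-26 kg

qvB = mv²/r ⇒ m = qBr/v.
m = (2×1.60×10^-19)(0.574)(0.0210) / (7.73×10^4) = 4.99×10^-26 kg.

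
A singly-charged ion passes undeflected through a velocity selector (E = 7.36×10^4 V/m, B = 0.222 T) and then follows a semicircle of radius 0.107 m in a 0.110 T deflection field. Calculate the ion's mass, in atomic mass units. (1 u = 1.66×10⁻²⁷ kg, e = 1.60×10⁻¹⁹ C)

m ≈ 3.42 u

v = E/B₁ = 3.32×10^5 m/s.
From r = mv/(qB₂), m = qB₂r/v = (1×1.60×10^-19)(0.110)(0.107) / (3.32×10^5) = 5.68×10^-27 kg.
In atomic mass units: m = 5.68×10^-27 / 1.66×10^-27 = 3.42 u.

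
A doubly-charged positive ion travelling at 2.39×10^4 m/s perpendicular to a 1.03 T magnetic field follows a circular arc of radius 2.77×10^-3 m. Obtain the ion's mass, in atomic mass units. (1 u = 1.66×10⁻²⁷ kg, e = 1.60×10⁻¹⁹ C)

m ≈ 23.0 u

qvB = mv²/r ⇒ m = qBr/v.
m = (2×1.60×10^-19)(1.03)(2.77×10^-3) / (2.39×10^4) = 3.82×10^-26 kg = 23.0 u.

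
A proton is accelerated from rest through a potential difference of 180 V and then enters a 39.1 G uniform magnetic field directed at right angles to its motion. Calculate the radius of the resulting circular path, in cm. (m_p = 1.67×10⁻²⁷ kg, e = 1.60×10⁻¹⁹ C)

The kinetic energy gained is K = qV = (1×1.60×10^-19)(180) = 2.88×10^-17 J.
v = √(2K/m) = 1.86×10^5 m/s.
r = mv/(qB) = (1.67×10^-27)(1.86×10^5) / [(1×1.60×10^-19)(3.91×10^-3)] = 0.496 m.

r ≈ 49.6 cm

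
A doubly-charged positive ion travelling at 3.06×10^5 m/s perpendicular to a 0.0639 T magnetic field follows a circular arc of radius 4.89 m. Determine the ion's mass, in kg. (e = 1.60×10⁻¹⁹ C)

m ≈ 3.27×10^-25 kg

qvB = mv²/r ⇒ m = qBr/v.
m = (2×1.60×10^-19)(0.0639)(4.89) / (3.06×10^5) = 3.27×10^-25 kg.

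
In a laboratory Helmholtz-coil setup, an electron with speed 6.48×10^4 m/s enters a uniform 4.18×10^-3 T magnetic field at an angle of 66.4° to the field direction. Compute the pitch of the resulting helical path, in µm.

pitch ≈ 222 µm

The velocity component along B is v∥ = v cos66.4° = 2.59×10^4 m/s.
The cyclotron period T = 2πm/(qB) = 8.56×10^-9 s is set by m, q, B alone.
Pitch = v∥·T = (2.59×10^4)(8.56×10^-9) = 2.22×10^-4 m.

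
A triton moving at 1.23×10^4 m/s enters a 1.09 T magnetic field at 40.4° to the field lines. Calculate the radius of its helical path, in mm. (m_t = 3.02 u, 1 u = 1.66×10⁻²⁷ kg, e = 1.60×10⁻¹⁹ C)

Only the perpendicular component v⊥ = v sin40.4° = 7970 m/s is bent by the field.
r = m v⊥ /(qB) = (5.01×10^-27)(7970) / [(1×1.60×10^-19)(1.09)] = 2.29×10^-4 m.

r ≈ 0.229 mm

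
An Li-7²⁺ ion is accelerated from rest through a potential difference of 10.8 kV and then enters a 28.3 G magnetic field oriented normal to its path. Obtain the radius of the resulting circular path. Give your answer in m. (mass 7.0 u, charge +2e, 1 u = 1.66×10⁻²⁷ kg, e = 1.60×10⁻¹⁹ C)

r ≈ 9.90 m

The kinetic energy gained is K = qV = (2×1.60×10^-19)(1.08×10^4) = 3.46×10^-15 J.
v = √(2K/m) = 7.71×10^5 m/s.
r = mv/(qB) = (1.16×10^-26)(7.71×10^5) / [(2×1.60×10^-19)(2.83×10^-3)] = 9.90 m.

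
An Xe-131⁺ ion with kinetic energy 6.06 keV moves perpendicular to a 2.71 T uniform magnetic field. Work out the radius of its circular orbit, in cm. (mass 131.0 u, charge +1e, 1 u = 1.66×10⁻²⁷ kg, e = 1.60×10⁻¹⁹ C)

Convert the energy: K = 6.06 keV = 9.70×10^-16 J.
v = √(2K/m) = √(2·9.70×10^-16/2.17×10^-25) = 9.44×10^4 m/s.
r = mv/(qB) = (2.17×10^-25)(9.44×10^4) / [(1×1.60×10^-19)(2.71)] = 0.0474 m.

r ≈ 4.74 cm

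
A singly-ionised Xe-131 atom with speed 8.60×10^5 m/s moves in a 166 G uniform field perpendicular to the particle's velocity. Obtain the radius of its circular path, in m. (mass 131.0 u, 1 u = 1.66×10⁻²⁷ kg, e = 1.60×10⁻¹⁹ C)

The magnetic force provides the centripetal force: qvB = mv²/r, so r = mv/(qB).
r = (2.17×10^-25 kg)(8.60×10^5 m/s) / [(1×1.60×10^-19 C)(0.0166 T)] = 70.4 m.

r ≈ 70.4 m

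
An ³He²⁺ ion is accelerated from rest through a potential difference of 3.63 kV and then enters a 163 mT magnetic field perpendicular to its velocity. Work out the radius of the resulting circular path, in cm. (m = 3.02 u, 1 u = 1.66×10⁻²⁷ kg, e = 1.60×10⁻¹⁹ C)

The kinetic energy gained is K = qV = (2×1.60×10^-19)(3630) = 1.16×10^-15 J.
v = √(2K/m) = 6.81×10^5 m/s.
r = mv/(qB) = (5.01×10^-27)(6.81×10^5) / [(2×1.60×10^-19)(0.163)] = 0.0654 m.

r ≈ 6.54 cm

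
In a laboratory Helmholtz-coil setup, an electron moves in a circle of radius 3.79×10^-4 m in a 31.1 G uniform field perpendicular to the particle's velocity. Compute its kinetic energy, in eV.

K ≈ 0.122 eV

v = qBr/m = (1×1.60×10^-19)(3.11×10^-3)(3.79×10^-4) / (9.11×10^-31) = 2.07×10^5 m/s.
K = ½mv² = 0.5·(9.11×10^-31)·(2.07×10^5)² = 1.95×10^-20 J = 0.122 eV.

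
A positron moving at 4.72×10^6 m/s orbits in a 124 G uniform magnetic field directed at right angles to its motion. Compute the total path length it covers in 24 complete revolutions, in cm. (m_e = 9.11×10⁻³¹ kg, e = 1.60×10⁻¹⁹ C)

L ≈ 32.7 cm

r = mv/(qB) = 2.17×10^-3 m, so one revolution covers 2πr = 0.0136 m.
In 24 revolutions: L = 24·2πr = 0.327 m.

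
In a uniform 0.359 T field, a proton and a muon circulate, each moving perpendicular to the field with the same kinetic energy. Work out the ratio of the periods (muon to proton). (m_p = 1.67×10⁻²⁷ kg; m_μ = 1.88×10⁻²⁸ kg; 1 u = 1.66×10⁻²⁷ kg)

T = 2πm/(qB) is independent of speed, so T₂/T₁ = (m₂/q₂)/(m₁/q₁).
T_{muon}/T_{proton} = (1.88×10^-28/1e) / (1.67×10^-27/1e) = 0.113.

ratio ≈ 0.113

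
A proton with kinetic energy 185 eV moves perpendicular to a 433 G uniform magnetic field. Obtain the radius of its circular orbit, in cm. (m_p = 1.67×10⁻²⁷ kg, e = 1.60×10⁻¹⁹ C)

Convert the energy: K = 185 eV = 2.96×10^-17 J.
v = √(2K/m) = √(2·2.96×10^-17/1.67×10^-27) = 1.88×10^5 m/s.
r = mv/(qB) = (1.67×10^-27)(1.88×10^5) / [(1×1.60×10^-19)(0.0433)] = 0.0454 m.

r ≈ 4.54 cm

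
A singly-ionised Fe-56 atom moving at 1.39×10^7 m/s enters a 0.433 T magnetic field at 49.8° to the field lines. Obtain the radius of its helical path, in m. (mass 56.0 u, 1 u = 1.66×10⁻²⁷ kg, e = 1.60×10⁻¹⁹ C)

Only the perpendicular component v⊥ = v sin49.8° = 1.06×10^7 m/s is bent by the field.
r = m v⊥ /(qB) = (9.30×10^-26)(1.06×10^7) / [(1×1.60×10^-19)(0.433)] = 14.2 m.

r ≈ 14.2 m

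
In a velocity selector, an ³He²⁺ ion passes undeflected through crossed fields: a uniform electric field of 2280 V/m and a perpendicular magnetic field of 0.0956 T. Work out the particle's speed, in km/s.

v ≈ 23.8 km/s

For zero net force, qE = qvB, so v = E/B.
v = (2280) / (0.0956) = 2.38×10^4 m/s.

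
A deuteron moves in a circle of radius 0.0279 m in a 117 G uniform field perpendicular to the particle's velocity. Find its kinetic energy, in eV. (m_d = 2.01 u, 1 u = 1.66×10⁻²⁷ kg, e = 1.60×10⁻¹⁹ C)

K ≈ 2.55 eV

v = qBr/m = (1×1.60×10^-19)(0.0117)(0.0279) / (3.34×10^-27) = 1.57×10^4 m/s.
K = ½mv² = 0.5·(3.34×10^-27)·(1.57×10^4)² = 4.09×10^-19 J = 2.55 eV.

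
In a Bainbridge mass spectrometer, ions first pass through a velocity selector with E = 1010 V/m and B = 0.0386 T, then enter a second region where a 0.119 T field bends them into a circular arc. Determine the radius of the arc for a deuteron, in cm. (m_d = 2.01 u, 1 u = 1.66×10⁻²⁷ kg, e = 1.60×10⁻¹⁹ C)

r ≈ 0.459 cm

The selector passes v = E/B = 1010/0.0386 = 2.62×10^4 m/s.
In the deflection region, r = mv/(qB₂) = (3.34×10^-27)(2.62×10^4) / [(1×1.60×10^-19)(0.119)] = 4.59×10^-3 m.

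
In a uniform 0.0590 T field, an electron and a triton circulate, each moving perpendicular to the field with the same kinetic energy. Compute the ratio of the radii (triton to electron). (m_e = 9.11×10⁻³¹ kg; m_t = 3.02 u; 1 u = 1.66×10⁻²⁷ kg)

r = √(2mK)/(qB) ⇒ at equal K, r ∝ √m/q.
r_{triton}/r_{electron} = 74.2.

ratio ≈ 74.2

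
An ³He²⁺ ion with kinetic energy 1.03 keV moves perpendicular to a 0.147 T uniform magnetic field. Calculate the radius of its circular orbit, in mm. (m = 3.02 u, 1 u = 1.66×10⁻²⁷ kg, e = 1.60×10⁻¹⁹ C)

r ≈ 27.3 mm

Convert the energy: K = 1.03 keV = 1.65×10^-16 J.
v = √(2K/m) = √(2·1.65×10^-16/5.01×10^-27) = 2.56×10^5 m/s.
r = mv/(qB) = (5.01×10^-27)(2.56×10^5) / [(2×1.60×10^-19)(0.147)] = 0.0273 m.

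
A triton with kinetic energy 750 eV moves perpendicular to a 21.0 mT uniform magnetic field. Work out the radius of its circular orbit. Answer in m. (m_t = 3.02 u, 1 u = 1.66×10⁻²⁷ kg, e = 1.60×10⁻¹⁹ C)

Convert the energy: K = 750 eV = 1.20×10^-16 J.
v = √(2K/m) = √(2·1.20×10^-16/5.01×10^-27) = 2.19×10^5 m/s.
r = mv/(qB) = (5.01×10^-27)(2.19×10^5) / [(1×1.60×10^-19)(0.0210)] = 0.326 m.

r ≈ 0.326 m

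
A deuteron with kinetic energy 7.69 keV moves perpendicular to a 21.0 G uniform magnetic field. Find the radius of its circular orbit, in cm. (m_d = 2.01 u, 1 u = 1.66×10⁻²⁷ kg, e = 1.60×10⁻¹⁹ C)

Convert the energy: K = 7.69 keV = 1.23×10^-15 J.
v = √(2K/m) = √(2·1.23×10^-15/3.34×10^-27) = 8.59×10^5 m/s.
r = mv/(qB) = (3.34×10^-27)(8.59×10^5) / [(1×1.60×10^-19)(2.10×10^-3)] = 8.53 m.

r ≈ 853 cm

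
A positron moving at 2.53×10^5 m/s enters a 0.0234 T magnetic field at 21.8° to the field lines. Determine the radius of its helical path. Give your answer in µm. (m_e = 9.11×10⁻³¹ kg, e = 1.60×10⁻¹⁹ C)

r ≈ 22.9 µm

Only the perpendicular component v⊥ = v sin21.8° = 9.40×10^4 m/s is bent by the field.
r = m v⊥ /(qB) = (9.11×10^-31)(9.40×10^4) / [(1×1.60×10^-19)(0.0234)] = 2.29×10^-5 m.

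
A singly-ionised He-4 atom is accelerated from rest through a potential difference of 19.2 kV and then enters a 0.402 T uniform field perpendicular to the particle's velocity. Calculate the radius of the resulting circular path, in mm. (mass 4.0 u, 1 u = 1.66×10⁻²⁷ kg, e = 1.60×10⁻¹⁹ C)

r ≈ 99.3 mm

The kinetic energy gained is K = qV = (1×1.60×10^-19)(1.92×10^4) = 3.07×10^-15 J.
v = √(2K/m) = 9.62×10^5 m/s.
r = mv/(qB) = (6.64×10^-27)(9.62×10^5) / [(1×1.60×10^-19)(0.402)] = 0.0993 m.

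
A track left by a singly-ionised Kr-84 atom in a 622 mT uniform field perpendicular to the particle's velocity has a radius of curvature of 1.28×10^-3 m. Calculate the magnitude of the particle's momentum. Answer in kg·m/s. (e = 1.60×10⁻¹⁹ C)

Since qvB = mv²/r, the momentum p = mv = qBr.
p = (1×1.60×10^-19)(0.622)(1.28×10^-3) = 1.27×10^-22 kg·m/s.

p ≈ 1.27×10^-22 kg·m/s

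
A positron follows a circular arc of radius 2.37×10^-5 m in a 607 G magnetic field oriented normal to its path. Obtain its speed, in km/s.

v ≈ 253 km/s

From qvB = mv²/r, v = qBr/m.
v = (1×1.60×10^-19)(0.0607)(2.37×10^-5) / (9.11×10^-31) = 2.53×10^5 m/s.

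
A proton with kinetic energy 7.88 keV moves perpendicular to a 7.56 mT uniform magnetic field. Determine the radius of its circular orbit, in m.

Convert the energy: K = 7.88 keV = 1.26×10^-15 J.
v = √(2K/m) = √(2·1.26×10^-15/1.67×10^-27) = 1.23×10^6 m/s.
r = mv/(qB) = (1.67×10^-27)(1.23×10^6) / [(1×1.60×10^-19)(7.56×10^-3)] = 1.70 m.

r ≈ 1.70 m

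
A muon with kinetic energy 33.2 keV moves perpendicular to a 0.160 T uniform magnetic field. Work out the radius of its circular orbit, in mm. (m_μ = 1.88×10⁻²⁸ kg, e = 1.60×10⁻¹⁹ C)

Convert the energy: K = 33.2 keV = 5.31×10^-15 J.
v = √(2K/m) = √(2·5.31×10^-15/1.88×10^-28) = 7.52×10^6 m/s.
r = mv/(qB) = (1.88×10^-28)(7.52×10^6) / [(1×1.60×10^-19)(0.160)] = 0.0552 m.

r ≈ 55.2 mm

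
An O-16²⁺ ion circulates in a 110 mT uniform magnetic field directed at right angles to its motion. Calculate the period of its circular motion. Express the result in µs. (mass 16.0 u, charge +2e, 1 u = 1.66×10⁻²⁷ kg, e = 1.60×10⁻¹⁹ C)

The cyclotron period is independent of speed: T = 2πm/(qB).
T = 2π(2.66×10^-26) / [(2×1.60×10^-19)(0.110)] = 4.74×10^-6 s.

T ≈ 4.74 µs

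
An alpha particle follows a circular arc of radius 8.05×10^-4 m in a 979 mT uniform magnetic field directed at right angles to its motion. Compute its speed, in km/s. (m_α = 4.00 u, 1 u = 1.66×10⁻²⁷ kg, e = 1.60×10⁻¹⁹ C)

From qvB = mv²/r, v = qBr/m.
v = (2×1.60×10^-19)(0.979)(8.05×10^-4) / (6.64×10^-27) = 3.80×10^4 m/s.

v ≈ 38.0 km/s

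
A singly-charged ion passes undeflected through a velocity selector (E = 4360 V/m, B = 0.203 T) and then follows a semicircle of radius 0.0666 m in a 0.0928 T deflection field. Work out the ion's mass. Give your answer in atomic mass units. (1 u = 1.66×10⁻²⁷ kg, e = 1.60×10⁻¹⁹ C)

v = E/B₁ = 2.15×10^4 m/s.
From r = mv/(qB₂), m = qB₂r/v = (1×1.60×10^-19)(0.0928)(0.0666) / (2.15×10^4) = 4.60×10^-26 kg.
In atomic mass units: m = 4.60×10^-26 / 1.66×10^-27 = 27.7 u.

m ≈ 27.7 u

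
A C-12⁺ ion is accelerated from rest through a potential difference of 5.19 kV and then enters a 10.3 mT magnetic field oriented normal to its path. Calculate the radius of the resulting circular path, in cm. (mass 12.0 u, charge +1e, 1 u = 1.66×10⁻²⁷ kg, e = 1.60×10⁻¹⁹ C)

The kinetic energy gained is K = qV = (1×1.60×10^-19)(5190) = 8.30×10^-16 J.
v = √(2K/m) = 2.89×10^5 m/s.
r = mv/(qB) = (1.99×10^-26)(2.89×10^5) / [(1×1.60×10^-19)(0.0103)] = 3.49 m.

r ≈ 349 cm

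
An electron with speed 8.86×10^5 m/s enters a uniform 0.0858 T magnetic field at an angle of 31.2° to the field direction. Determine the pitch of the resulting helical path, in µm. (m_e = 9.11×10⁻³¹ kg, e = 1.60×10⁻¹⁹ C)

The velocity component along B is v∥ = v cos31.2° = 7.58×10^5 m/s.
The cyclotron period T = 2πm/(qB) = 4.17×10^-10 s is set by m, q, B alone.
Pitch = v∥·T = (7.58×10^5)(4.17×10^-10) = 3.16×10^-4 m.

pitch ≈ 316 µm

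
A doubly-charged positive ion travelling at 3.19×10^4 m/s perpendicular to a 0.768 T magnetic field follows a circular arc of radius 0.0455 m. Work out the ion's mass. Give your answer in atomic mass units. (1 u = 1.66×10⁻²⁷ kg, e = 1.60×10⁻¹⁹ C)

qvB = mv²/r ⇒ m = qBr/v.
m = (2×1.60×10^-19)(0.768)(0.0455) / (3.19×10^4) = 3.51×10^-25 kg = 211 u.

m ≈ 211 u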